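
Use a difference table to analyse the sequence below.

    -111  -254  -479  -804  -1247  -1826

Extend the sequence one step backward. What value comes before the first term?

Δ: -143, -225, -325, -443, -579
Δ²: -82, -100, -118, -136
Δ³: -18, -18, -18
The third differences are constant at -18.
Work back: -82 + 18 = -64;  -143 + 64 = -79;  -111 + 79 = -32

-32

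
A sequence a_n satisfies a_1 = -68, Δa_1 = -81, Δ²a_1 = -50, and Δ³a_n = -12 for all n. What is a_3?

-280

Build the table forward from the leading diagonal:
Third differences: -12, -12, -12
Second differences: -50, -62, -74
First differences: -81, -131, -193
a: -68, -149, -280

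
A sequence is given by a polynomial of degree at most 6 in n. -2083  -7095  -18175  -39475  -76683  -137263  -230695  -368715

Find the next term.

-565555

D1: -5012  -11080  -21300  -37208  -60580  -93432  -138020
D2: -6068  -10220  -15908  -23372  -32852  -44588
D3: -4152  -5688  -7464  -9480  -11736
D4: -1536  -1776  -2016  -2256
D5: -240  -240  -240
The fifth differences are constant (-240).
-2256 − 240 = -2496;  -11736 − 2496 = -14232;  -44588 − 14232 = -58820;  -138020 − 58820 = -196840;  -368715 − 196840 = -565555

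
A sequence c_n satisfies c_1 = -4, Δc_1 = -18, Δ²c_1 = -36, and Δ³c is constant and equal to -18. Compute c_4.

-184

Build the table forward from the leading diagonal:
D3: -18, -18, -18, -18
D2: -36, -54, -72, -90
D1: -18, -54, -108, -180
c: -4, -22, -76, -184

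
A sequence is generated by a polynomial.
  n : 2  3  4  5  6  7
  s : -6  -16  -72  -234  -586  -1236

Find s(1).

Δ: -10  -56  -162  -352  -650
Δ²: -46  -106  -190  -298
Δ³: -60  -84  -108
Δ⁴: -24  -24
The fourth differences are constant at -24.
Work back: -60 + 24 = -36;  -46 + 36 = -10;  -10 + 10 = 0;  -6 + 0 = -6

-6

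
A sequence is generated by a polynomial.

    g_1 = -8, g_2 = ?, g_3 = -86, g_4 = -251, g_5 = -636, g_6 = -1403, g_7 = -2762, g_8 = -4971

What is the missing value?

-27

Using the last 6 terms:
First differences: -165  -385  -767  -1359  -2209
Second differences: -220  -382  -592  -850
Third differences: -162  -210  -258
Fourth differences: -48  -48
Constant fourth difference = -48.
Extend backward: -162 + 48 = -114;  -220 + 114 = -106;  -165 + 106 = -59;  -86 + 59 = -27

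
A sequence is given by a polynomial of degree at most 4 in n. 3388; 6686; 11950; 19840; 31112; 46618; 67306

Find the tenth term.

Δ: 3298, 5264, 7890, 11272, 15506, 20688
Δ²: 1966, 2626, 3382, 4234, 5182
Δ³: 660, 756, 852, 948
Δ⁴: 96, 96, 96
The fourth differences are constant (96).
948 + 96 = 1044;  5182 + 1044 = 6226;  20688 + 6226 = 26914;  67306 + 26914 = 94220
1044 + 96 = 1140;  6226 + 1140 = 7366;  26914 + 7366 = 34280;  94220 + 34280 = 128500
1140 + 96 = 1236;  7366 + 1236 = 8602;  34280 + 8602 = 42882;  128500 + 42882 = 171382

171382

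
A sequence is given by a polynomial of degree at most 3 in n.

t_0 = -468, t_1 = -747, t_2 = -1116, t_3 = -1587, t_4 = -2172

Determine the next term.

First differences: -279, -369, -471, -585
Second differences: -90, -102, -114
Third differences: -12, -12
The third differences are constant (-12).
-114 − 12 = -126;  -585 − 126 = -711;  -2172 − 711 = -2883

-2883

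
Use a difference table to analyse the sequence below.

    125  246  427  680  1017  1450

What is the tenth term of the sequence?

4382

Δ: 121 , 181 , 253 , 337 , 433
Δ²: 60 , 72 , 84 , 96
Δ³: 12 , 12 , 12
Third differences constant at 12.
96 + 12 = 108;  433 + 108 = 541;  1450 + 541 = 1991
108 + 12 = 120;  541 + 120 = 661;  1991 + 661 = 2652
120 + 12 = 132;  661 + 132 = 793;  2652 + 793 = 3445
132 + 12 = 144;  793 + 144 = 937;  3445 + 937 = 4382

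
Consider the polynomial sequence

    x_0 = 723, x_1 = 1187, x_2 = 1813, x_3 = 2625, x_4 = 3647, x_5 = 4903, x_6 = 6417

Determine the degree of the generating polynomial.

3

First differences: 464, 626, 812, 1022, 1256, 1514
Second differences: 162, 186, 210, 234, 258
Third differences: 24, 24, 24, 24
The third differences are constant, so the polynomial has degree 3.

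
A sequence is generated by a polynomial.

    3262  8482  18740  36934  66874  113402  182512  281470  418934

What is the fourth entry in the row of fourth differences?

Δ: 5220, 10258, 18194, 29940, 46528, 69110, 98958, 137464
Δ²: 5038, 7936, 11746, 16588, 22582, 29848, 38506
Δ³: 2898, 3810, 4842, 5994, 7266, 8658
Δ⁴: 912, 1032, 1152, 1272, 1392
Δ⁵: 120, 120, 120, 120

1272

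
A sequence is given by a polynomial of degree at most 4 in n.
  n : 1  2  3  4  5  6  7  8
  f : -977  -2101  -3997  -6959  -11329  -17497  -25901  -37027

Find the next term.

D1: -1124 , -1896 , -2962 , -4370 , -6168 , -8404 , -11126
D2: -772 , -1066 , -1408 , -1798 , -2236 , -2722
D3: -294 , -342 , -390 , -438 , -486
D4: -48 , -48 , -48 , -48
Constant fourth difference = -48, so extend:
-486 − 48 = -534;  -2722 − 534 = -3256;  -11126 − 3256 = -14382;  -37027 − 14382 = -51409

-51409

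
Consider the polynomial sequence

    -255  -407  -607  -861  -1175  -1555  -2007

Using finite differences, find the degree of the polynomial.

First differences: -152, -200, -254, -314, -380, -452
Second differences: -48, -54, -60, -66, -72
Third differences: -6, -6, -6, -6
The third differences are constant, so the polynomial has degree 3.

3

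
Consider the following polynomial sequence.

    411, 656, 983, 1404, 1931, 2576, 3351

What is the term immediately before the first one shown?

236

Δ: 245, 327, 421, 527, 645, 775
Δ²: 82, 94, 106, 118, 130
Δ³: 12, 12, 12, 12
The third differences are constant at 12.
Work back: 82 − 12 = 70;  245 − 70 = 175;  411 − 175 = 236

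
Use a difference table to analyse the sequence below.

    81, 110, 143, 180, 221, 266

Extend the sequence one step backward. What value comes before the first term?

First differences: 29, 33, 37, 41, 45
Second differences: 4, 4, 4, 4
The second differences are constant at 4.
Work back: 29 − 4 = 25;  81 − 25 = 56

56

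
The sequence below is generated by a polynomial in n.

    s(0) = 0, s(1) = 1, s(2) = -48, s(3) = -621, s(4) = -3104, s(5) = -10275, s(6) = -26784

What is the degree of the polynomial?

Δ: 1, -49, -573, -2483, -7171, -16509
Δ²: -50, -524, -1910, -4688, -9338
Δ³: -474, -1386, -2778, -4650
Δ⁴: -912, -1392, -1872
Δ⁵: -480, -480
The fifth differences are constant, so the polynomial has degree 5.

5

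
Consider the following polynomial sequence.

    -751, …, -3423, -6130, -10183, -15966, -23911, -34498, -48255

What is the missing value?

-1726

Using the last 7 terms:
-2707  -4053  -5783  -7945  -10587  -13757
-1346  -1730  -2162  -2642  -3170
-384  -432  -480  -528
-48  -48  -48
Constant fourth difference = -48.
Extend backward: -384 + 48 = -336;  -1346 + 336 = -1010;  -2707 + 1010 = -1697;  -3423 + 1697 = -1726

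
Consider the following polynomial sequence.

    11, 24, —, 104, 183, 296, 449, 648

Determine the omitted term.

53

Using the last 5 terms:
First differences: 79, 113, 153, 199
Second differences: 34, 40, 46
Third differences: 6, 6
Constant third difference = 6.
Extend backward: 34 − 6 = 28;  79 − 28 = 51;  104 − 51 = 53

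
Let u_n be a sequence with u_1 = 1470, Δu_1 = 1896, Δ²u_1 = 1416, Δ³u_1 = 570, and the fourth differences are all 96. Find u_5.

Build the table forward from the leading diagonal:
Fourth differences: 96, 96, 96, 96, 96
Third differences: 570, 666, 762, 858, 954
Second differences: 1416, 1986, 2652, 3414, 4272
First differences: 1896, 3312, 5298, 7950, 11364
u: 1470, 3366, 6678, 11976, 19926

19926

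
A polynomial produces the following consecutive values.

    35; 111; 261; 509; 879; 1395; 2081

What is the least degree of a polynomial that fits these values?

Δ: 76, 150, 248, 370, 516, 686
Δ²: 74, 98, 122, 146, 170
Δ³: 24, 24, 24, 24
The third differences are constant, so the polynomial has degree 3.

3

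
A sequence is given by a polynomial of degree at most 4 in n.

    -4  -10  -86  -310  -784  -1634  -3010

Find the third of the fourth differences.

-24

D1: -6, -76, -224, -474, -850, -1376
D2: -70, -148, -250, -376, -526
D3: -78, -102, -126, -150
D4: -24, -24, -24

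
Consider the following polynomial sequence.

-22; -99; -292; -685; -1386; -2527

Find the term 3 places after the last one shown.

D1: -77, -193, -393, -701, -1141
D2: -116, -200, -308, -440
D3: -84, -108, -132
D4: -24, -24
Constant fourth difference = -24, so extend:
-132 − 24 = -156;  -440 − 156 = -596;  -1141 − 596 = -1737;  -2527 − 1737 = -4264
-156 − 24 = -180;  -596 − 180 = -776;  -1737 − 776 = -2513;  -4264 − 2513 = -6777
-180 − 24 = -204;  -776 − 204 = -980;  -2513 − 980 = -3493;  -6777 − 3493 = -10270

-10270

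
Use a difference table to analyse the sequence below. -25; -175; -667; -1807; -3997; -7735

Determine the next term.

-150, -492, -1140, -2190, -3738
-342, -648, -1050, -1548
-306, -402, -498
-96, -96
Constant fourth difference = -96, so extend:
-498 − 96 = -594;  -1548 − 594 = -2142;  -3738 − 2142 = -5880;  -7735 − 5880 = -13615

-13615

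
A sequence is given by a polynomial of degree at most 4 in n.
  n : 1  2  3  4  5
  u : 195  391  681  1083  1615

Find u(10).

6855

196  290  402  532
94  112  130
18  18
Constant third difference = 18, so extend:
130 + 18 = 148;  532 + 148 = 680;  1615 + 680 = 2295
148 + 18 = 166;  680 + 166 = 846;  2295 + 846 = 3141
166 + 18 = 184;  846 + 184 = 1030;  3141 + 1030 = 4171
184 + 18 = 202;  1030 + 202 = 1232;  4171 + 1232 = 5403
202 + 18 = 220;  1232 + 220 = 1452;  5403 + 1452 = 6855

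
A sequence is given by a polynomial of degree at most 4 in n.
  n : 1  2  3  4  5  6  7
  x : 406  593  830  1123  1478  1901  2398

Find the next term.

187, 237, 293, 355, 423, 497
50, 56, 62, 68, 74
6, 6, 6, 6
Third differences constant at 6.
74 + 6 = 80;  497 + 80 = 577;  2398 + 577 = 2975

2975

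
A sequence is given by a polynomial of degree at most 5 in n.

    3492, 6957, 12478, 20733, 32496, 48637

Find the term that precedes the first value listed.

First differences: 3465  5521  8255  11763  16141
Second differences: 2056  2734  3508  4378
Third differences: 678  774  870
Fourth differences: 96  96
The fourth differences are constant at 96.
Work back: 678 − 96 = 582;  2056 − 582 = 1474;  3465 − 1474 = 1991;  3492 − 1991 = 1501

1501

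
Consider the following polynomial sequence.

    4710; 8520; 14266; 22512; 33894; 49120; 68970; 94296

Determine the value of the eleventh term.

212730

D1: 3810 , 5746 , 8246 , 11382 , 15226 , 19850 , 25326
D2: 1936 , 2500 , 3136 , 3844 , 4624 , 5476
D3: 564 , 636 , 708 , 780 , 852
D4: 72 , 72 , 72 , 72
The fourth differences are constant (72).
852 + 72 = 924;  5476 + 924 = 6400;  25326 + 6400 = 31726;  94296 + 31726 = 126022
924 + 72 = 996;  6400 + 996 = 7396;  31726 + 7396 = 39122;  126022 + 39122 = 165144
996 + 72 = 1068;  7396 + 1068 = 8464;  39122 + 8464 = 47586;  165144 + 47586 = 212730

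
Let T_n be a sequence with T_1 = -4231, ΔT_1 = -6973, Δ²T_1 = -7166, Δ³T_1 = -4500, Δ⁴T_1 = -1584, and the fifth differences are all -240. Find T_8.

Build the table forward from the leading diagonal:
Δ⁵: -240, -240, -240, -240, -240, -240, -240, -240
Δ⁴: -1584, -1824, -2064, -2304, -2544, -2784, -3024, -3264
Δ³: -4500, -6084, -7908, -9972, -12276, -14820, -17604, -20628
Δ²: -7166, -11666, -17750, -25658, -35630, -47906, -62726, -80330
Δ: -6973, -14139, -25805, -43555, -69213, -104843, -152749, -215475
T: -4231, -11204, -25343, -51148, -94703, -163916, -268759, -421508

-421508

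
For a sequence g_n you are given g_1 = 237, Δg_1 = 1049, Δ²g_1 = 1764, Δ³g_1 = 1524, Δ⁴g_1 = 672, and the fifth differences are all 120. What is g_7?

Build the table forward from the leading diagonal:
D5: 120, 120, 120, 120, 120, 120, 120
D4: 672, 792, 912, 1032, 1152, 1272, 1392
D3: 1524, 2196, 2988, 3900, 4932, 6084, 7356
D2: 1764, 3288, 5484, 8472, 12372, 17304, 23388
D1: 1049, 2813, 6101, 11585, 20057, 32429, 49733
g: 237, 1286, 4099, 10200, 21785, 41842, 74271

74271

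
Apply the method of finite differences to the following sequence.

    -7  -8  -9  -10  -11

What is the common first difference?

-1

Δ: -1, -1, -1, -1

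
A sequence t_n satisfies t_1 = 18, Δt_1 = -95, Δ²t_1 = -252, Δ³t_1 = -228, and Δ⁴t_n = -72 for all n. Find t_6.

-5617

Build the table forward from the leading diagonal:
Δ⁴: -72  -72  -72  -72  -72  -72
Δ³: -228  -300  -372  -444  -516  -588
Δ²: -252  -480  -780  -1152  -1596  -2112
Δ: -95  -347  -827  -1607  -2759  -4355
t: 18  -77  -424  -1251  -2858  -5617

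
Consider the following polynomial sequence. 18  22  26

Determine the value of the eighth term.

46

4  4
First differences constant at 4.
26 + 4 = 30
30 + 4 = 34
34 + 4 = 38
38 + 4 = 42
42 + 4 = 46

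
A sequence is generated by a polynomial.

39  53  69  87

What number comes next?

107

14, 16, 18
2, 2
Second differences constant at 2.
18 + 2 = 20;  87 + 20 = 107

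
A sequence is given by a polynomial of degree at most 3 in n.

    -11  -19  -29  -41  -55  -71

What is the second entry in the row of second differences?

-2

Δ: -8, -10, -12, -14, -16
Δ²: -2, -2, -2, -2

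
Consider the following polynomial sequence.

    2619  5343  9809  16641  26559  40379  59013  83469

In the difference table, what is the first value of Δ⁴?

Δ: 2724, 4466, 6832, 9918, 13820, 18634, 24456
Δ²: 1742, 2366, 3086, 3902, 4814, 5822
Δ³: 624, 720, 816, 912, 1008
Δ⁴: 96, 96, 96, 96

96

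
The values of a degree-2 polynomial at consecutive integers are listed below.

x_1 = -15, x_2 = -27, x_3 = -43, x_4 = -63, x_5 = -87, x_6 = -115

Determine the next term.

-147

D1: -12 , -16 , -20 , -24 , -28
D2: -4 , -4 , -4 , -4
The second differences are constant (-4).
-28 − 4 = -32;  -115 − 32 = -147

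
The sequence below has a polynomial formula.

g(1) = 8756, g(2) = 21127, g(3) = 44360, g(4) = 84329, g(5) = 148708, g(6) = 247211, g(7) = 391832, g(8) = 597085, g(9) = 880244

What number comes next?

Δ: 12371 , 23233 , 39969 , 64379 , 98503 , 144621 , 205253 , 283159
Δ²: 10862 , 16736 , 24410 , 34124 , 46118 , 60632 , 77906
Δ³: 5874 , 7674 , 9714 , 11994 , 14514 , 17274
Δ⁴: 1800 , 2040 , 2280 , 2520 , 2760
Δ⁵: 240 , 240 , 240 , 240
Fifth differences constant at 240.
2760 + 240 = 3000;  17274 + 3000 = 20274;  77906 + 20274 = 98180;  283159 + 98180 = 381339;  880244 + 381339 = 1261583

1261583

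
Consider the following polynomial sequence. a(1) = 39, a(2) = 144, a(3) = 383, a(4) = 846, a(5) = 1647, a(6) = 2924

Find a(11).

First differences: 105 , 239 , 463 , 801 , 1277
Second differences: 134 , 224 , 338 , 476
Third differences: 90 , 114 , 138
Fourth differences: 24 , 24
The fourth differences are constant (24).
138 + 24 = 162;  476 + 162 = 638;  1277 + 638 = 1915;  2924 + 1915 = 4839
162 + 24 = 186;  638 + 186 = 824;  1915 + 824 = 2739;  4839 + 2739 = 7578
186 + 24 = 210;  824 + 210 = 1034;  2739 + 1034 = 3773;  7578 + 3773 = 11351
210 + 24 = 234;  1034 + 234 = 1268;  3773 + 1268 = 5041;  11351 + 5041 = 16392
234 + 24 = 258;  1268 + 258 = 1526;  5041 + 1526 = 6567;  16392 + 6567 = 22959

22959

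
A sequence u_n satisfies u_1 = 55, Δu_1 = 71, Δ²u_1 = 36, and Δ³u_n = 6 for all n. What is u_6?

830

Build the table forward from the leading diagonal:
D3: 6, 6, 6, 6, 6, 6
D2: 36, 42, 48, 54, 60, 66
D1: 71, 107, 149, 197, 251, 311
u: 55, 126, 233, 382, 579, 830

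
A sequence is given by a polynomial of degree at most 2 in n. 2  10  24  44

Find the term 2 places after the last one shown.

102

Δ: 8 , 14 , 20
Δ²: 6 , 6
Second differences constant at 6.
20 + 6 = 26;  44 + 26 = 70
26 + 6 = 32;  70 + 32 = 102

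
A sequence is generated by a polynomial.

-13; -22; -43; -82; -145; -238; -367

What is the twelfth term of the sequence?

D1: -9, -21, -39, -63, -93, -129
D2: -12, -18, -24, -30, -36
D3: -6, -6, -6, -6
Third differences constant at -6.
-36 − 6 = -42;  -129 − 42 = -171;  -367 − 171 = -538
-42 − 6 = -48;  -171 − 48 = -219;  -538 − 219 = -757
-48 − 6 = -54;  -219 − 54 = -273;  -757 − 273 = -1030
-54 − 6 = -60;  -273 − 60 = -333;  -1030 − 333 = -1363
-60 − 6 = -66;  -333 − 66 = -399;  -1363 − 399 = -1762

-1762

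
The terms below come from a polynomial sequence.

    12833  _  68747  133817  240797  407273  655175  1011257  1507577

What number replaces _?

31865

Using the last 7 terms:
First differences: 65070  106980  166476  247902  356082  496320
Second differences: 41910  59496  81426  108180  140238
Third differences: 17586  21930  26754  32058
Fourth differences: 4344  4824  5304
Fifth differences: 480  480
Constant fifth difference = 480.
Extend backward: 4344 − 480 = 3864;  17586 − 3864 = 13722;  41910 − 13722 = 28188;  65070 − 28188 = 36882;  68747 − 36882 = 31865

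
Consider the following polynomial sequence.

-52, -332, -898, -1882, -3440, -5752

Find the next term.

D1: -280, -566, -984, -1558, -2312
D2: -286, -418, -574, -754
D3: -132, -156, -180
D4: -24, -24
Constant fourth difference = -24, so extend:
-180 − 24 = -204;  -754 − 204 = -958;  -2312 − 958 = -3270;  -5752 − 3270 = -9022

-9022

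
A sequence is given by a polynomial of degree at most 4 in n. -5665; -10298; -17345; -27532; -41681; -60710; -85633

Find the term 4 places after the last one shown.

D1: -4633, -7047, -10187, -14149, -19029, -24923
D2: -2414, -3140, -3962, -4880, -5894
D3: -726, -822, -918, -1014
D4: -96, -96, -96
Fourth differences constant at -96.
-1014 − 96 = -1110;  -5894 − 1110 = -7004;  -24923 − 7004 = -31927;  -85633 − 31927 = -117560
-1110 − 96 = -1206;  -7004 − 1206 = -8210;  -31927 − 8210 = -40137;  -117560 − 40137 = -157697
-1206 − 96 = -1302;  -8210 − 1302 = -9512;  -40137 − 9512 = -49649;  -157697 − 49649 = -207346
-1302 − 96 = -1398;  -9512 − 1398 = -10910;  -49649 − 10910 = -60559;  -207346 − 60559 = -267905

-267905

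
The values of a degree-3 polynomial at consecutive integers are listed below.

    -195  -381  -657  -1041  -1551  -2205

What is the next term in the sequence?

Δ: -186  -276  -384  -510  -654
Δ²: -90  -108  -126  -144
Δ³: -18  -18  -18
Third differences constant at -18.
-144 − 18 = -162;  -654 − 162 = -816;  -2205 − 816 = -3021

-3021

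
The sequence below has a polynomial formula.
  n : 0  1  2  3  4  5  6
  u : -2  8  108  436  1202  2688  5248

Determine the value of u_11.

Δ: 10, 100, 328, 766, 1486, 2560
Δ²: 90, 228, 438, 720, 1074
Δ³: 138, 210, 282, 354
Δ⁴: 72, 72, 72
Constant fourth difference = 72, so extend:
354 + 72 = 426;  1074 + 426 = 1500;  2560 + 1500 = 4060;  5248 + 4060 = 9308
426 + 72 = 498;  1500 + 498 = 1998;  4060 + 1998 = 6058;  9308 + 6058 = 15366
498 + 72 = 570;  1998 + 570 = 2568;  6058 + 2568 = 8626;  15366 + 8626 = 23992
570 + 72 = 642;  2568 + 642 = 3210;  8626 + 3210 = 11836;  23992 + 11836 = 35828
642 + 72 = 714;  3210 + 714 = 3924;  11836 + 3924 = 15760;  35828 + 15760 = 51588

51588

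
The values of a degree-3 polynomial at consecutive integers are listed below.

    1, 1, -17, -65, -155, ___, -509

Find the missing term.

Using the first 5 terms:
D1: 0  -18  -48  -90
D2: -18  -30  -42
D3: -12  -12
Constant third difference = -12.
Extend forward: -42 − 12 = -54;  -90 − 54 = -144;  -155 − 144 = -299

-299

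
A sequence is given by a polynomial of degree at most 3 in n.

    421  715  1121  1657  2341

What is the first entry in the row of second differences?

D1: 294, 406, 536, 684
D2: 112, 130, 148
D3: 18, 18

112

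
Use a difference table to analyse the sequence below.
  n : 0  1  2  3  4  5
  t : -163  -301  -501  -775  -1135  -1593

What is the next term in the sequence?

-2161

Δ: -138, -200, -274, -360, -458
Δ²: -62, -74, -86, -98
Δ³: -12, -12, -12
Third differences constant at -12.
-98 − 12 = -110;  -458 − 110 = -568;  -1593 − 568 = -2161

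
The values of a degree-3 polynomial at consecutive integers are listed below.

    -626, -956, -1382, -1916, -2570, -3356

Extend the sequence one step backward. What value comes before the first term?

-330, -426, -534, -654, -786
-96, -108, -120, -132
-12, -12, -12
The third differences are constant at -12.
Work back: -96 + 12 = -84;  -330 + 84 = -246;  -626 + 246 = -380

-380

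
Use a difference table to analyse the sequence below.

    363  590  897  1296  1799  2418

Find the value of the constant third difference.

12

Δ: 227, 307, 399, 503, 619
Δ²: 80, 92, 104, 116
Δ³: 12, 12, 12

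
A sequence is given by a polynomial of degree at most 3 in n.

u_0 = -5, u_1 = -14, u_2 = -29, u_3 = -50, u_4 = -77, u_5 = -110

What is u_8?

-245

D1: -9  -15  -21  -27  -33
D2: -6  -6  -6  -6
The second differences are constant (-6).
-33 − 6 = -39;  -110 − 39 = -149
-39 − 6 = -45;  -149 − 45 = -194
-45 − 6 = -51;  -194 − 51 = -245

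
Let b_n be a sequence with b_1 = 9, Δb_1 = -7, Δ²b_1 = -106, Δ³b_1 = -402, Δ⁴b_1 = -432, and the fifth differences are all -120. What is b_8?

-33976

Build the table forward from the leading diagonal:
Fifth differences: -120  -120  -120  -120  -120  -120  -120  -120
Fourth differences: -432  -552  -672  -792  -912  -1032  -1152  -1272
Third differences: -402  -834  -1386  -2058  -2850  -3762  -4794  -5946
Second differences: -106  -508  -1342  -2728  -4786  -7636  -11398  -16192
First differences: -7  -113  -621  -1963  -4691  -9477  -17113  -28511
b: 9  2  -111  -732  -2695  -7386  -16863  -33976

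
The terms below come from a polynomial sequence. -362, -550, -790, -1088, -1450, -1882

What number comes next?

First differences: -188, -240, -298, -362, -432
Second differences: -52, -58, -64, -70
Third differences: -6, -6, -6
Third differences constant at -6.
-70 − 6 = -76;  -432 − 76 = -508;  -1882 − 508 = -2390

-2390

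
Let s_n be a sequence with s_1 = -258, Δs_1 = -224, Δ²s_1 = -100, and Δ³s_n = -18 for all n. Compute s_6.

-2558

Build the table forward from the leading diagonal:
D3: -18, -18, -18, -18, -18, -18
D2: -100, -118, -136, -154, -172, -190
D1: -224, -324, -442, -578, -732, -904
s: -258, -482, -806, -1248, -1826, -2558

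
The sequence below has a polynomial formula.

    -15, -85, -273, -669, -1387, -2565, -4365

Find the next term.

First differences: -70 , -188 , -396 , -718 , -1178 , -1800
Second differences: -118 , -208 , -322 , -460 , -622
Third differences: -90 , -114 , -138 , -162
Fourth differences: -24 , -24 , -24
The fourth differences are constant (-24).
-162 − 24 = -186;  -622 − 186 = -808;  -1800 − 808 = -2608;  -4365 − 2608 = -6973

-6973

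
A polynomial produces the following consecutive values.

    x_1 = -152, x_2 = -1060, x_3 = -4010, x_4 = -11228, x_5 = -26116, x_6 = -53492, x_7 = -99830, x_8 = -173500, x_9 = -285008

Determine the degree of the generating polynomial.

-908, -2950, -7218, -14888, -27376, -46338, -73670, -111508
-2042, -4268, -7670, -12488, -18962, -27332, -37838
-2226, -3402, -4818, -6474, -8370, -10506
-1176, -1416, -1656, -1896, -2136
-240, -240, -240, -240
The fifth differences are constant, so the polynomial has degree 5.

5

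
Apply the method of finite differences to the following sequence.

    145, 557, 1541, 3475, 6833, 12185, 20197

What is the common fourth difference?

96

First differences: 412, 984, 1934, 3358, 5352, 8012
Second differences: 572, 950, 1424, 1994, 2660
Third differences: 378, 474, 570, 666
Fourth differences: 96, 96, 96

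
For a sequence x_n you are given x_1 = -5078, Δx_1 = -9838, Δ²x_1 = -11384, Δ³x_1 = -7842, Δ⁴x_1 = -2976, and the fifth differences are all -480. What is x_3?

-36138

Build the table forward from the leading diagonal:
Δ⁵: -480, -480, -480
Δ⁴: -2976, -3456, -3936
Δ³: -7842, -10818, -14274
Δ²: -11384, -19226, -30044
Δ: -9838, -21222, -40448
x: -5078, -14916, -36138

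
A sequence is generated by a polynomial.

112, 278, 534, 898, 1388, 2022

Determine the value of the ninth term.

166 , 256 , 364 , 490 , 634
90 , 108 , 126 , 144
18 , 18 , 18
Constant third difference = 18, so extend:
144 + 18 = 162;  634 + 162 = 796;  2022 + 796 = 2818
162 + 18 = 180;  796 + 180 = 976;  2818 + 976 = 3794
180 + 18 = 198;  976 + 198 = 1174;  3794 + 1174 = 4968

4968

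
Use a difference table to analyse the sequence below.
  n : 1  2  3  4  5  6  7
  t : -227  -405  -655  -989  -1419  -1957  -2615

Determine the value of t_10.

-5429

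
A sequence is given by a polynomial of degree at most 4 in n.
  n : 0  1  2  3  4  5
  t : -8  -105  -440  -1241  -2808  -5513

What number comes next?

-97 , -335 , -801 , -1567 , -2705
-238 , -466 , -766 , -1138
-228 , -300 , -372
-72 , -72
The fourth differences are constant (-72).
-372 − 72 = -444;  -1138 − 444 = -1582;  -2705 − 1582 = -4287;  -5513 − 4287 = -9800

-9800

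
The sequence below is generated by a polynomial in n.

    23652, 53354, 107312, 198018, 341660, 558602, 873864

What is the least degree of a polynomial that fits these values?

5

29702, 53958, 90706, 143642, 216942, 315262
24256, 36748, 52936, 73300, 98320
12492, 16188, 20364, 25020
3696, 4176, 4656
480, 480
The fifth differences are constant, so the polynomial has degree 5.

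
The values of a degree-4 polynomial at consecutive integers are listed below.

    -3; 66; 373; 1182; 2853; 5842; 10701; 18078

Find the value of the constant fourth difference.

96

Δ: 69, 307, 809, 1671, 2989, 4859, 7377
Δ²: 238, 502, 862, 1318, 1870, 2518
Δ³: 264, 360, 456, 552, 648
Δ⁴: 96, 96, 96, 96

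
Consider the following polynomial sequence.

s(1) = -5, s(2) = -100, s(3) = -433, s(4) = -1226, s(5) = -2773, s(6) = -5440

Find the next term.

Δ: -95  -333  -793  -1547  -2667
Δ²: -238  -460  -754  -1120
Δ³: -222  -294  -366
Δ⁴: -72  -72
Constant fourth difference = -72, so extend:
-366 − 72 = -438;  -1120 − 438 = -1558;  -2667 − 1558 = -4225;  -5440 − 4225 = -9665

-9665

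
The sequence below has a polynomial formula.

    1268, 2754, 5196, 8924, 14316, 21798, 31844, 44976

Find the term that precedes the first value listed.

456

Δ: 1486, 2442, 3728, 5392, 7482, 10046, 13132
Δ²: 956, 1286, 1664, 2090, 2564, 3086
Δ³: 330, 378, 426, 474, 522
Δ⁴: 48, 48, 48, 48
The fourth differences are constant at 48.
Work back: 330 − 48 = 282;  956 − 282 = 674;  1486 − 674 = 812;  1268 − 812 = 456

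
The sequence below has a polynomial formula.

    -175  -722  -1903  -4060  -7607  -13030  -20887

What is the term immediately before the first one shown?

8

First differences: -547  -1181  -2157  -3547  -5423  -7857
Second differences: -634  -976  -1390  -1876  -2434
Third differences: -342  -414  -486  -558
Fourth differences: -72  -72  -72
The fourth differences are constant at -72.
Work back: -342 + 72 = -270;  -634 + 270 = -364;  -547 + 364 = -183;  -175 + 183 = 8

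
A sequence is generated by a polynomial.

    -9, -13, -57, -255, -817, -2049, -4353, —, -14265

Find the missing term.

Using the first 7 terms:
First differences: -4, -44, -198, -562, -1232, -2304
Second differences: -40, -154, -364, -670, -1072
Third differences: -114, -210, -306, -402
Fourth differences: -96, -96, -96
Constant fourth difference = -96.
Extend forward: -402 − 96 = -498;  -1072 − 498 = -1570;  -2304 − 1570 = -3874;  -4353 − 3874 = -8227

-8227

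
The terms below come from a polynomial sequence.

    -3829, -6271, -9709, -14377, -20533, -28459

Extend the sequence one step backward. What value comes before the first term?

-2173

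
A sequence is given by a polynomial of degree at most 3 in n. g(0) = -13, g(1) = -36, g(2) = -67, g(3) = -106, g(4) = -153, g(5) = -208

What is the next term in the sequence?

-271

Δ: -23  -31  -39  -47  -55
Δ²: -8  -8  -8  -8
Second differences constant at -8.
-55 − 8 = -63;  -208 − 63 = -271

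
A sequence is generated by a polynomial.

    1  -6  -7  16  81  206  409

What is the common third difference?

First differences: -7, -1, 23, 65, 125, 203
Second differences: 6, 24, 42, 60, 78
Third differences: 18, 18, 18, 18

18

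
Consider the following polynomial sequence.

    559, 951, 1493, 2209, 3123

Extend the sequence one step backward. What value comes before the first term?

293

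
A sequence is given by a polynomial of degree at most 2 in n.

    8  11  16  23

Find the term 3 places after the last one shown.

First differences: 3 , 5 , 7
Second differences: 2 , 2
The second differences are constant (2).
7 + 2 = 9;  23 + 9 = 32
9 + 2 = 11;  32 + 11 = 43
11 + 2 = 13;  43 + 13 = 56

56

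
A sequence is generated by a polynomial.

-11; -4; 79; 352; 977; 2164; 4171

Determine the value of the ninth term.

11917

D1: 7  83  273  625  1187  2007
D2: 76  190  352  562  820
D3: 114  162  210  258
D4: 48  48  48
Fourth differences constant at 48.
258 + 48 = 306;  820 + 306 = 1126;  2007 + 1126 = 3133;  4171 + 3133 = 7304
306 + 48 = 354;  1126 + 354 = 1480;  3133 + 1480 = 4613;  7304 + 4613 = 11917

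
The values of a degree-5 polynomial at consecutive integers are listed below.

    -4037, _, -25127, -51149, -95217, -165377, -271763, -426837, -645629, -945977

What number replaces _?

Using the last 8 terms:
Δ: -26022, -44068, -70160, -106386, -155074, -218792, -300348
Δ²: -18046, -26092, -36226, -48688, -63718, -81556
Δ³: -8046, -10134, -12462, -15030, -17838
Δ⁴: -2088, -2328, -2568, -2808
Δ⁵: -240, -240, -240
Constant fifth difference = -240.
Extend backward: -2088 + 240 = -1848;  -8046 + 1848 = -6198;  -18046 + 6198 = -11848;  -26022 + 11848 = -14174;  -25127 + 14174 = -10953

-10953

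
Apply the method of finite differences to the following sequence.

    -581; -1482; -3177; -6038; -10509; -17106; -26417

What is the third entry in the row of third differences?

-516

Δ: -901, -1695, -2861, -4471, -6597, -9311
Δ²: -794, -1166, -1610, -2126, -2714
Δ³: -372, -444, -516, -588
Δ⁴: -72, -72, -72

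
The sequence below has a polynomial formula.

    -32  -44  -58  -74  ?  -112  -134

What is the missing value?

Using the first 4 terms:
Δ: -12, -14, -16
Δ²: -2, -2
Constant second difference = -2.
Extend forward: -16 − 2 = -18;  -74 − 18 = -92

-92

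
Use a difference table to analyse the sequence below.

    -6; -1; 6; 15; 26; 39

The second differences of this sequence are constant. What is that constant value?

2

Δ: 5, 7, 9, 11, 13
Δ²: 2, 2, 2, 2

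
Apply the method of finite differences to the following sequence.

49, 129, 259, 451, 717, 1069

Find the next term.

1519

D1: 80  130  192  266  352
D2: 50  62  74  86
D3: 12  12  12
The third differences are constant (12).
86 + 12 = 98;  352 + 98 = 450;  1069 + 450 = 1519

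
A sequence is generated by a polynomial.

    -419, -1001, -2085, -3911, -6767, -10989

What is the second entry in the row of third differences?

D1: -582, -1084, -1826, -2856, -4222
D2: -502, -742, -1030, -1366
D3: -240, -288, -336
D4: -48, -48

-288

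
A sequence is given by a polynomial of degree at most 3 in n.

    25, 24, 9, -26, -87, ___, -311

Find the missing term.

Using the first 5 terms:
First differences: -1, -15, -35, -61
Second differences: -14, -20, -26
Third differences: -6, -6
Constant third difference = -6.
Extend forward: -26 − 6 = -32;  -61 − 32 = -93;  -87 − 93 = -180

-180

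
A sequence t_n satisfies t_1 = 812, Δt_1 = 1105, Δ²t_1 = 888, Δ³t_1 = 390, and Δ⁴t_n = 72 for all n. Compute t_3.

Build the table forward from the leading diagonal:
Δ⁴: 72, 72, 72
Δ³: 390, 462, 534
Δ²: 888, 1278, 1740
Δ: 1105, 1993, 3271
t: 812, 1917, 3910

3910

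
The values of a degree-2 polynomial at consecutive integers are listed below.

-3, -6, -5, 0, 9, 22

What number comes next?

D1: -3 , 1 , 5 , 9 , 13
D2: 4 , 4 , 4 , 4
Constant second difference = 4, so extend:
13 + 4 = 17;  22 + 17 = 39

39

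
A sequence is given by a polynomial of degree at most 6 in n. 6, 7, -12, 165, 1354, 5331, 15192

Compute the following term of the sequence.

Δ: 1, -19, 177, 1189, 3977, 9861
Δ²: -20, 196, 1012, 2788, 5884
Δ³: 216, 816, 1776, 3096
Δ⁴: 600, 960, 1320
Δ⁵: 360, 360
Constant fifth difference = 360, so extend:
1320 + 360 = 1680;  3096 + 1680 = 4776;  5884 + 4776 = 10660;  9861 + 10660 = 20521;  15192 + 20521 = 35713

35713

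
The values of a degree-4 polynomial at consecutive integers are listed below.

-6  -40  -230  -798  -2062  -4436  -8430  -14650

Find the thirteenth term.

-107070

Δ: -34, -190, -568, -1264, -2374, -3994, -6220
Δ²: -156, -378, -696, -1110, -1620, -2226
Δ³: -222, -318, -414, -510, -606
Δ⁴: -96, -96, -96, -96
Fourth differences constant at -96.
-606 − 96 = -702;  -2226 − 702 = -2928;  -6220 − 2928 = -9148;  -14650 − 9148 = -23798
-702 − 96 = -798;  -2928 − 798 = -3726;  -9148 − 3726 = -12874;  -23798 − 12874 = -36672
-798 − 96 = -894;  -3726 − 894 = -4620;  -12874 − 4620 = -17494;  -36672 − 17494 = -54166
-894 − 96 = -990;  -4620 − 990 = -5610;  -17494 − 5610 = -23104;  -54166 − 23104 = -77270
-990 − 96 = -1086;  -5610 − 1086 = -6696;  -23104 − 6696 = -29800;  -77270 − 29800 = -107070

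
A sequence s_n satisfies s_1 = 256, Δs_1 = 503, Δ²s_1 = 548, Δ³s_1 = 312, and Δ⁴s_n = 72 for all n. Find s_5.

6876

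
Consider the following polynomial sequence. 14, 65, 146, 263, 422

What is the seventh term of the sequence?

51, 81, 117, 159
30, 36, 42
6, 6
Constant third difference = 6, so extend:
42 + 6 = 48;  159 + 48 = 207;  422 + 207 = 629
48 + 6 = 54;  207 + 54 = 261;  629 + 261 = 890

890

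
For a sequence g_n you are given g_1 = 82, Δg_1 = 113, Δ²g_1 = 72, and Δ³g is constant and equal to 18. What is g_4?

Build the table forward from the leading diagonal:
Δ³: 18  18  18  18
Δ²: 72  90  108  126
Δ: 113  185  275  383
g: 82  195  380  655

655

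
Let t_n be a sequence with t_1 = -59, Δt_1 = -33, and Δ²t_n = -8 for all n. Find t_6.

Build the table forward from the leading diagonal:
Δ²: -8, -8, -8, -8, -8, -8
Δ: -33, -41, -49, -57, -65, -73
t: -59, -92, -133, -182, -239, -304

-304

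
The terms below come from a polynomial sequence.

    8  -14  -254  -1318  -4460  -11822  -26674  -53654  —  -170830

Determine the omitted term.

-99008

Using the first 8 terms:
D1: -22, -240, -1064, -3142, -7362, -14852, -26980
D2: -218, -824, -2078, -4220, -7490, -12128
D3: -606, -1254, -2142, -3270, -4638
D4: -648, -888, -1128, -1368
D5: -240, -240, -240
Constant fifth difference = -240.
Extend forward: -1368 − 240 = -1608;  -4638 − 1608 = -6246;  -12128 − 6246 = -18374;  -26980 − 18374 = -45354;  -53654 − 45354 = -99008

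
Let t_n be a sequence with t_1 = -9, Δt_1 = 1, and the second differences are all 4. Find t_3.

-3

Build the table forward from the leading diagonal:
Second differences: 4, 4, 4
First differences: 1, 5, 9
t: -9, -8, -3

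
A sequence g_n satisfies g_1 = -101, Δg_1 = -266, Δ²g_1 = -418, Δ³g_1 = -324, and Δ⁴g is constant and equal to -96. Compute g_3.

-1051

Build the table forward from the leading diagonal:
Δ⁴: -96, -96, -96
Δ³: -324, -420, -516
Δ²: -418, -742, -1162
Δ: -266, -684, -1426
g: -101, -367, -1051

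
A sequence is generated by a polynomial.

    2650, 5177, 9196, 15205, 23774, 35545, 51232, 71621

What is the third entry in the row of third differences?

642

First differences: 2527, 4019, 6009, 8569, 11771, 15687, 20389
Second differences: 1492, 1990, 2560, 3202, 3916, 4702
Third differences: 498, 570, 642, 714, 786
Fourth differences: 72, 72, 72, 72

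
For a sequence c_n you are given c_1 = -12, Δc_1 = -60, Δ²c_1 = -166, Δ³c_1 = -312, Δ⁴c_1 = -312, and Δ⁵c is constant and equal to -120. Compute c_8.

-28278

Build the table forward from the leading diagonal:
Δ⁵: -120, -120, -120, -120, -120, -120, -120, -120
Δ⁴: -312, -432, -552, -672, -792, -912, -1032, -1152
Δ³: -312, -624, -1056, -1608, -2280, -3072, -3984, -5016
Δ²: -166, -478, -1102, -2158, -3766, -6046, -9118, -13102
Δ: -60, -226, -704, -1806, -3964, -7730, -13776, -22894
c: -12, -72, -298, -1002, -2808, -6772, -14502, -28278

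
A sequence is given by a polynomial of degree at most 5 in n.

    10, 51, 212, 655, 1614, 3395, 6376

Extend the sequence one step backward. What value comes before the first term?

-1

Δ: 41, 161, 443, 959, 1781, 2981
Δ²: 120, 282, 516, 822, 1200
Δ³: 162, 234, 306, 378
Δ⁴: 72, 72, 72
The fourth differences are constant at 72.
Work back: 162 − 72 = 90;  120 − 90 = 30;  41 − 30 = 11;  10 − 11 = -1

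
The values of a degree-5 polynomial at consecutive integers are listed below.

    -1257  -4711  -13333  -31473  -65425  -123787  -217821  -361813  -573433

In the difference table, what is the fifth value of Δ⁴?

First differences: -3454, -8622, -18140, -33952, -58362, -94034, -143992, -211620
Second differences: -5168, -9518, -15812, -24410, -35672, -49958, -67628
Third differences: -4350, -6294, -8598, -11262, -14286, -17670
Fourth differences: -1944, -2304, -2664, -3024, -3384
Fifth differences: -360, -360, -360, -360

-3384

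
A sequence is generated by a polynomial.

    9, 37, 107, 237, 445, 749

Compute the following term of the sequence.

Δ: 28, 70, 130, 208, 304
Δ²: 42, 60, 78, 96
Δ³: 18, 18, 18
The third differences are constant (18).
96 + 18 = 114;  304 + 114 = 418;  749 + 418 = 1167

1167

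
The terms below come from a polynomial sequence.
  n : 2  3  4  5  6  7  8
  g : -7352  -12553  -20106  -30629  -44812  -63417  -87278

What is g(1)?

-3957

D1: -5201  -7553  -10523  -14183  -18605  -23861
D2: -2352  -2970  -3660  -4422  -5256
D3: -618  -690  -762  -834
D4: -72  -72  -72
The fourth differences are constant at -72.
Work back: -618 + 72 = -546;  -2352 + 546 = -1806;  -5201 + 1806 = -3395;  -7352 + 3395 = -3957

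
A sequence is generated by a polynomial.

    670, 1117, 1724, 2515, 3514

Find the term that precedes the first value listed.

359

D1: 447, 607, 791, 999
D2: 160, 184, 208
D3: 24, 24
The third differences are constant at 24.
Work back: 160 − 24 = 136;  447 − 136 = 311;  670 − 311 = 359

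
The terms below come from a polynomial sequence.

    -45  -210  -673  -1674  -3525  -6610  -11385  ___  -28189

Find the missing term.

Using the first 7 terms:
Δ: -165, -463, -1001, -1851, -3085, -4775
Δ²: -298, -538, -850, -1234, -1690
Δ³: -240, -312, -384, -456
Δ⁴: -72, -72, -72
Constant fourth difference = -72.
Extend forward: -456 − 72 = -528;  -1690 − 528 = -2218;  -4775 − 2218 = -6993;  -11385 − 6993 = -18378

-18378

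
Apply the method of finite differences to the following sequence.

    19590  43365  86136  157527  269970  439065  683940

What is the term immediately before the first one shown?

7635

D1: 23775  42771  71391  112443  169095  244875
D2: 18996  28620  41052  56652  75780
D3: 9624  12432  15600  19128
D4: 2808  3168  3528
D5: 360  360
The fifth differences are constant at 360.
Work back: 2808 − 360 = 2448;  9624 − 2448 = 7176;  18996 − 7176 = 11820;  23775 − 11820 = 11955;  19590 − 11955 = 7635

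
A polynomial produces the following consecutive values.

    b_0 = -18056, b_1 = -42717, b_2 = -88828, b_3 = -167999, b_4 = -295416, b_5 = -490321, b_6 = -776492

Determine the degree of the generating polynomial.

First differences: -24661, -46111, -79171, -127417, -194905, -286171
Second differences: -21450, -33060, -48246, -67488, -91266
Third differences: -11610, -15186, -19242, -23778
Fourth differences: -3576, -4056, -4536
Fifth differences: -480, -480
The fifth differences are constant, so the polynomial has degree 5.

5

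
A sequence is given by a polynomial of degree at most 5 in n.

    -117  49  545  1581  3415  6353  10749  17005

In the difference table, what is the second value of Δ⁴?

First differences: 166, 496, 1036, 1834, 2938, 4396, 6256
Second differences: 330, 540, 798, 1104, 1458, 1860
Third differences: 210, 258, 306, 354, 402
Fourth differences: 48, 48, 48, 48

48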